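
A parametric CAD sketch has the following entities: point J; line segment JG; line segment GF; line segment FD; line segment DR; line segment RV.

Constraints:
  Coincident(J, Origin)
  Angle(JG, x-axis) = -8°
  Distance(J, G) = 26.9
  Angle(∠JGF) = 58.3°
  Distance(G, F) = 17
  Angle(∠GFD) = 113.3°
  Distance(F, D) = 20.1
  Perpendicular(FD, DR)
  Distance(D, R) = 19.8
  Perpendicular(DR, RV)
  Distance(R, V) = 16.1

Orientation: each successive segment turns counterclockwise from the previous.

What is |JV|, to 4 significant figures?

17.84

J is at the origin; JG runs at -8.0° with length 26.9, so G = (26.64, -3.744). ∠JGF = 58.3° gives GF at 113.7° from the x-axis; with |GF| = 17.0, F = (19.81, 11.82). ∠GFD = 113.3° gives FD at -179.6° from the x-axis; with |FD| = 20.1, D = (-0.2944, 11.68). FD is perpendicular to DR, so DR runs at -89.60°; with |DR| = 19.8, R = (-0.1562, -8.117). DR ⟂ RV, so RV runs at 0.4000°; with |RV| = 16.1, V = (15.94, -8.005). Then |JV| = |V − J| = 17.84.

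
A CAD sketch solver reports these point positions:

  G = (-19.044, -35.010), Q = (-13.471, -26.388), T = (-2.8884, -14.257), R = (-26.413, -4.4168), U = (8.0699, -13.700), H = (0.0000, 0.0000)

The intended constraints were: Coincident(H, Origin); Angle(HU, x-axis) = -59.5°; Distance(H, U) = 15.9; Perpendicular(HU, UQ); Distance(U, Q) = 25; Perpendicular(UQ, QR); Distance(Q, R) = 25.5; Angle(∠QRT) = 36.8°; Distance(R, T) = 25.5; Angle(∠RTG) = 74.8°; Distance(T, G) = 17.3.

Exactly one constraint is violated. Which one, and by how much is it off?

Distance(T, G) = 17.3 — off by 9.00.

H = (0.00, 0.00) ✓; HU at -59.50° ✓; |HU| = 15.90 ✓; ∠(HU, UQ) = 90.00° ✓; |UQ| = 25.00 ✓; ∠(UQ, QR) = 90.00° ✓; |QR| = 25.50 ✓; ∠QRT = 36.80° ✓; |RT| = 25.50 ✓; ∠RTG = 74.80° ✓; |TG| = 26.30 ✗.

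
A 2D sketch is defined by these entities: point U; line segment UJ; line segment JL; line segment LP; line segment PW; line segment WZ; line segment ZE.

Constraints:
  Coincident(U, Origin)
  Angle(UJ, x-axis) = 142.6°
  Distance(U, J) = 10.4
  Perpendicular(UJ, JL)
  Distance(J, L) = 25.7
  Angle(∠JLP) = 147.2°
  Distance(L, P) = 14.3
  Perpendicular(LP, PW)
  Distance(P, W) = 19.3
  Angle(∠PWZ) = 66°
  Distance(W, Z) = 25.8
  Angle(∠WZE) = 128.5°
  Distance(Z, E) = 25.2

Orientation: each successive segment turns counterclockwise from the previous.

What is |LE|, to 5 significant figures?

22.041

U is at the origin; UJ runs at 142.6° with length 10.4, so J = (-8.2619, 6.3167). UJ ⟂ JL, so JL runs at -127.40°; with |JL| = 25.7, L = (-23.871, -14.100). ∠JLP = 147.2° gives LP at -94.600° from the x-axis; with |LP| = 14.3, P = (-25.018, -28.354). LP ⟂ PW, so PW runs at -4.6000°; with |PW| = 19.3, W = (-5.7805, -29.902). ∠PWZ = 66.0° gives WZ at 109.40° from the x-axis; with |WZ| = 25.8, Z = (-14.350, -5.5664). ∠WZE = 128.5° gives ZE at 160.90° from the x-axis; with |ZE| = 25.2, E = (-38.163, 2.6795). Then |LE| = |E − L| = 22.041.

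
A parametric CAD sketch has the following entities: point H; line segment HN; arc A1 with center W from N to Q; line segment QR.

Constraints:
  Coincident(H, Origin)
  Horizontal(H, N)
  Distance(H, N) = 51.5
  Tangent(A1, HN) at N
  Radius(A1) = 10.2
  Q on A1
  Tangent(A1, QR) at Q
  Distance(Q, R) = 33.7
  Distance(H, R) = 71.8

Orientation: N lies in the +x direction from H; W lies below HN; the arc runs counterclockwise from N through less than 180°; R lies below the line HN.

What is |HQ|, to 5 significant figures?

44.545

Checks: |WN| = 10.20 ✓; |WQ| = 10.20 ✓; ∠(WQ, QR) = 90.00° ✓; |QR| = 33.70 ✓; |HR| = 71.80 ✓.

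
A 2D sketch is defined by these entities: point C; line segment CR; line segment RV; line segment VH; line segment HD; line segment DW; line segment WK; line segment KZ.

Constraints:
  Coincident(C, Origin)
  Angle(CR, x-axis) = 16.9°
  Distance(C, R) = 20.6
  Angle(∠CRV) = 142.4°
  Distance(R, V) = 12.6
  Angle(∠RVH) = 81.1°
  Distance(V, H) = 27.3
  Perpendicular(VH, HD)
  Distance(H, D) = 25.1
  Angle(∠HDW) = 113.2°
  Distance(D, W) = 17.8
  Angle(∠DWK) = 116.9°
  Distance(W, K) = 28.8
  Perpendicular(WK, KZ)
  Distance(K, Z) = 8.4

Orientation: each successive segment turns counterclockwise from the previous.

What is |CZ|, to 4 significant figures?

29.85

∠DWK = 116.9° gives WK at 13.30° from the x-axis; with |WK| = 28.8, K = (30.89, -0.9433). WK is perpendicular to KZ, so KZ runs at 103.3°; with |KZ| = 8.4, Z = (28.96, 7.231). Then |CZ| = |Z − C| = 29.85.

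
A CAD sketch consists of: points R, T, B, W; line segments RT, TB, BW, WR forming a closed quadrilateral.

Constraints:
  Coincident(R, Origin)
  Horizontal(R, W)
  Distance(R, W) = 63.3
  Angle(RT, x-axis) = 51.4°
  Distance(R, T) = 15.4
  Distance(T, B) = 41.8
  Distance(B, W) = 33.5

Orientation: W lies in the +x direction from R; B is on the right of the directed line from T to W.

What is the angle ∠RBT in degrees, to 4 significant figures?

21.29°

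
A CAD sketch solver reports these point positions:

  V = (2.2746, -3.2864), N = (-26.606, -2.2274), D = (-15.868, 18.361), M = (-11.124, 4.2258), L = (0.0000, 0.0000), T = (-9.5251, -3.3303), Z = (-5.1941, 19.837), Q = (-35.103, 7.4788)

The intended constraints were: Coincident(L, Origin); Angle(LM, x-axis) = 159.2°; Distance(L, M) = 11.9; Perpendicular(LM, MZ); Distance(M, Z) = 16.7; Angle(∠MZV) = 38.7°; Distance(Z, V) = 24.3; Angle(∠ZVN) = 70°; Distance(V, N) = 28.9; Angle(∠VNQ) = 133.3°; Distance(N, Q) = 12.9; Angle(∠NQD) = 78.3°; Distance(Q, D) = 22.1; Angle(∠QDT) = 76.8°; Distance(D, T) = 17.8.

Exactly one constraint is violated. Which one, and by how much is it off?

Distance(D, T) = 17.8 — off by 4.80.

L = (0.00, 0.00) ✓; LM at 159.2° ✓; |LM| = 11.90 ✓; ∠(LM, MZ) = 90.00° ✓; |MZ| = 16.70 ✓; ∠MZV = 38.70° ✓; |ZV| = 24.30 ✓; ∠ZVN = 70.00° ✓; |VN| = 28.90 ✓; ∠VNQ = 133.3° ✓; |NQ| = 12.90 ✓; ∠NQD = 78.30° ✓; |QD| = 22.10 ✓; ∠QDT = 76.80° ✓; |DT| = 22.60 ✗.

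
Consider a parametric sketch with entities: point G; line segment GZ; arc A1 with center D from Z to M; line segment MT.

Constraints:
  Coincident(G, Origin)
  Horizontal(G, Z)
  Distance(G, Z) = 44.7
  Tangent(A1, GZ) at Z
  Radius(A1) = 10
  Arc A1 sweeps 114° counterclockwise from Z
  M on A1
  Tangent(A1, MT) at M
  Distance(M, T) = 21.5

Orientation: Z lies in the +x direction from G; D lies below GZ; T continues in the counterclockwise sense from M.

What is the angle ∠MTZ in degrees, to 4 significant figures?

24.66°

G is at the origin; GZ is horizontal with |GZ| = 44.7 and Z on the +x side, so Z = (44.70, 0.000). Tangency of A1 to GZ means the radius DZ is perpendicular to GZ, so D = Z + (0, -10) = (44.70, -10.00). On A1, Z sits at bearing 90° from D; a 114° counterclockwise sweep puts M at bearing 204°, so M = D + 10.0·(cos 204°, sin 204°) = (35.56, -14.07). The tangent condition forces DM to be normal to MT, so MT runs along (−sin 204°, cos 204°); with |MT| = 21.5, T = (44.31, -33.71). Then cos ∠MTZ = TM·TZ / (|TM||TZ|), giving 24.66°.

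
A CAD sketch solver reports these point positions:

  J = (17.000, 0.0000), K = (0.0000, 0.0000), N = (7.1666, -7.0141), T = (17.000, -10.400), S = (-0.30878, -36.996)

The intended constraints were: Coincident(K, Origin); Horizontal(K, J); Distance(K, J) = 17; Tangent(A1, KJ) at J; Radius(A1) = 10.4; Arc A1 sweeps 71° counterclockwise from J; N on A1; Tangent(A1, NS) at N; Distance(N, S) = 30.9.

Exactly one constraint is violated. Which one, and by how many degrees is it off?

Tangent(A1, NS) at N — off by 5.00°.

K = (0.00, 0.00) ✓; K.y = 0.00, J.y = 0.00 ✓; |KJ| = 17.00 ✓; ∠(TJ, JK) = 90.00° ✓; |TJ| = 10.40 ✓; bearing(T→N) − bearing(T→J) = 71.00° ✓; |TN| = 10.40 ✓; ∠(TN, NS) = 85.00° ✗; |NS| = 30.90 ✓.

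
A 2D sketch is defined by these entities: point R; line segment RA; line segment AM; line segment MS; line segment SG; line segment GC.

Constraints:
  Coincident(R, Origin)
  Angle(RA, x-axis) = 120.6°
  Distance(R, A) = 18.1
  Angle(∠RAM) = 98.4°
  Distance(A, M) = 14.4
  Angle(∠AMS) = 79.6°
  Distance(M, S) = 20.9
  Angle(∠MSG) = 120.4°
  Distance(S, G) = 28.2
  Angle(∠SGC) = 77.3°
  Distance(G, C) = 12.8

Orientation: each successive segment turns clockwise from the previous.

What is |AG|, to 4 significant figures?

34.12

R is at the origin; RA runs at 120.6° with length 18.1, so A = (-9.214, 15.58). ∠RAM = 98.4° gives AM at 39.00° from the x-axis; with |AM| = 14.4, M = (1.977, 24.64). ∠AMS = 79.6° gives MS at -61.40° from the x-axis; with |MS| = 20.9, S = (11.98, 6.292). ∠MSG = 120.4° gives SG at -121.0° from the x-axis; with |SG| = 28.2, G = (-2.542, -17.88). Then |AG| = |G − A| = 34.12.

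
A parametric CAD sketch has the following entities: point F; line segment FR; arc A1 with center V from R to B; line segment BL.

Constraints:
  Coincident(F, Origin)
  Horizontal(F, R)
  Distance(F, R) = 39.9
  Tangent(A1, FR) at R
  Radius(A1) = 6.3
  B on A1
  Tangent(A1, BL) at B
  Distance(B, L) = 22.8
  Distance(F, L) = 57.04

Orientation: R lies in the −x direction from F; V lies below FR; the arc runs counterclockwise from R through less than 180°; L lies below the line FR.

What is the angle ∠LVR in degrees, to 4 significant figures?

155.2°

F is at the origin; F and R share the same y with |FR| = 39.9 and R on the −x side, so R = (-39.90, 0.000). The tangent condition forces VR to be normal to FR, so V = R + (0, -6.3) = (-39.90, -6.300). Since VB ⟂ BL (tangency), |VL| = √(6.3² + 22.8²) = 23.65 regardless of where B sits on A1. So L lies on both circle(F, 57.04) and circle(V, 23.65); the below-FR intersection is L = (-49.82, -27.77). B is the foot of the tangent from L: B = (-46.12, -5.276).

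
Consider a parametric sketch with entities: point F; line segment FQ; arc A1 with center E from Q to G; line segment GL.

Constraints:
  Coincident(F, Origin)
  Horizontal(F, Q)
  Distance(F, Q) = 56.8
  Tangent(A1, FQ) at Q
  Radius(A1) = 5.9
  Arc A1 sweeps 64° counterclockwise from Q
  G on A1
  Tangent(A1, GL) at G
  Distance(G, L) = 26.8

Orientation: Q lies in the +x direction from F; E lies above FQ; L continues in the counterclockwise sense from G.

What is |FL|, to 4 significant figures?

78.77

F is at the origin; FQ is horizontal with |FQ| = 56.8 and Q on the +x side, so Q = (56.80, 0.000). A1 meets FQ tangentially, so EQ is at right angles to FQ, so E = Q + (0, 5.9) = (56.80, 5.900). On A1, Q sits at bearing -90° from E; a 64° counterclockwise sweep puts G at bearing -26°, so G = E + 5.9·(cos -26°, sin -26°) = (62.10, 3.314). The tangent condition forces EG to be normal to GL, so GL runs along (−sin -26°, cos -26°); with |GL| = 26.8, L = (73.85, 27.40). Then |FL| = |L − F| = 78.77.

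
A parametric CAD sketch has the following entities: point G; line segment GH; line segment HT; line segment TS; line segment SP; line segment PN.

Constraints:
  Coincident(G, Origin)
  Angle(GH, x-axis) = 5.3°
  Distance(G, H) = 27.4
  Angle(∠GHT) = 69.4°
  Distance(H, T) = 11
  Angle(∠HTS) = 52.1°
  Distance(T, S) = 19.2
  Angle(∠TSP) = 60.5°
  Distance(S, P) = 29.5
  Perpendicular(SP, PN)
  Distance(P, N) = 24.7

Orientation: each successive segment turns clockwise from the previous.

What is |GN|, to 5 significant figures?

47.236

∠TSP = 60.5° gives SP at 7.3000° from the x-axis; with |SP| = 29.5, P = (42.140, 11.043). The perpendicularity gives PN at right angles to SP, so PN runs at -82.700°; with |PN| = 24.7, N = (45.278, -13.457). Then |GN| = |N − G| = 47.236.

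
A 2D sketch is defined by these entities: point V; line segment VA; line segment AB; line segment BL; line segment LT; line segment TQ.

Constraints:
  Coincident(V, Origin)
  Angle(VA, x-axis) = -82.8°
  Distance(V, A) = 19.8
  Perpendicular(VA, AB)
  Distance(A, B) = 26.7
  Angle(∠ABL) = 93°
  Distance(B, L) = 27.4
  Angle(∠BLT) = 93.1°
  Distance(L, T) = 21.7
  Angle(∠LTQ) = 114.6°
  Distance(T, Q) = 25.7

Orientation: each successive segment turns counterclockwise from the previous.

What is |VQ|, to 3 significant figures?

13.9

∠BLT = 93.1° gives LT at -179° from the x-axis; with |LT| = 21.7, T = (5.27, 10.6). ∠LTQ = 114.6° gives TQ at -113° from the x-axis; with |TQ| = 25.7, Q = (-4.98, -13.0). Then |VQ| = |Q − V| = 13.9.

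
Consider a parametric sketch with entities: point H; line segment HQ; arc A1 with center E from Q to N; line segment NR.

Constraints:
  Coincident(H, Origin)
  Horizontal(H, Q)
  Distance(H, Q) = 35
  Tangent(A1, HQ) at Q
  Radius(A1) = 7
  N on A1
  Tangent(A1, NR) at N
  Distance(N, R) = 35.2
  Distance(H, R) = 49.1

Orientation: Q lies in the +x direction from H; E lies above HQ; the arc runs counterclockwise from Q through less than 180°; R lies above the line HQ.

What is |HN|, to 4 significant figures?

42.50

Checks: |EQ| = 7.000 ✓; |EN| = 7.000 ✓; ∠(EN, NR) = 90.00° ✓; |NR| = 35.20 ✓; |HR| = 49.10 ✓.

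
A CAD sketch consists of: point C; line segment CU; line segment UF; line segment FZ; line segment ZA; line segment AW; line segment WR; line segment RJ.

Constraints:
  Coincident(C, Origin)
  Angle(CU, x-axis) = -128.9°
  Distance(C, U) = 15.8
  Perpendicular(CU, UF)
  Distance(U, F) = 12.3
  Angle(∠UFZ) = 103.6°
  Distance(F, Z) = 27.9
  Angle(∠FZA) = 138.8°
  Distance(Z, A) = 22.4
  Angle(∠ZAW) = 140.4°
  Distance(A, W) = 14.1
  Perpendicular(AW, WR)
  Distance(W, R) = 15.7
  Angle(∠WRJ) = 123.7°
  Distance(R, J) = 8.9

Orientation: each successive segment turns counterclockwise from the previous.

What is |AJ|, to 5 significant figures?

21.697

C is at the origin; CU runs at -128.9° with length 15.8, so U = (-9.9218, -12.296). CU ⟂ UF, so UF runs at -38.900°; with |UF| = 12.3, F = (-0.34943, -20.020). ∠UFZ = 103.6° gives FZ at 37.500° from the x-axis; with |FZ| = 27.9, Z = (21.785, -3.0357). ∠FZA = 138.8° gives ZA at 78.700° from the x-axis; with |ZA| = 22.4, A = (26.174, 18.930). ∠ZAW = 140.4° gives AW at 118.30° from the x-axis; with |AW| = 14.1, W = (19.490, 31.345). The perpendicularity gives WR at right angles to AW, so WR runs at -151.70°; with |WR| = 15.7, R = (5.6662, 23.902). ∠WRJ = 123.7° gives RJ at -95.400° from the x-axis; with |RJ| = 8.9, J = (4.8286, 15.041). Then |AJ| = |J − A| = 21.697.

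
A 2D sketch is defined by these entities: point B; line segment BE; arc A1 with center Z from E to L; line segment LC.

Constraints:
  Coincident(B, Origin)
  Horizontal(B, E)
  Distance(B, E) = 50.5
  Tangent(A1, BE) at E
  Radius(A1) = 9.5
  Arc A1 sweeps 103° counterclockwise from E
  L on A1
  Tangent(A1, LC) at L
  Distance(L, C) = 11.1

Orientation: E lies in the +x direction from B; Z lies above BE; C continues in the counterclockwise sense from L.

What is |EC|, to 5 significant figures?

23.448

B is at the origin; B and E share the same y with |BE| = 50.5 and E on the +x side, so E = (50.500, 0.0000). A1 meets BE tangentially, so ZE is at right angles to BE, so Z = E + (0, 9.5) = (50.500, 9.5000). On A1, E sits at bearing -90° from Z; a 103° counterclockwise sweep puts L at bearing 13°, so L = Z + 9.5·(cos 13°, sin 13°) = (59.757, 11.637). Since A1 is tangent to LC there, ZL ⟂ LC, so LC runs along (−sin 13°, cos 13°); with |LC| = 11.1, C = (57.260, 22.453). Then |EC| = |C − E| = 23.448.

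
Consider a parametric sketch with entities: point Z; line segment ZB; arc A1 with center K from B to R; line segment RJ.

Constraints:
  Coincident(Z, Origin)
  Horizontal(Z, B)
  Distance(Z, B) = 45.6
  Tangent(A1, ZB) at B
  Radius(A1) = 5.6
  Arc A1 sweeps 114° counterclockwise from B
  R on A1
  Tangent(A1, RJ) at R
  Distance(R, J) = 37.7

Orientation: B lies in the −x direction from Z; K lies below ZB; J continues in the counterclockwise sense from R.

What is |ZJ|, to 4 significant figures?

55.16

Z is at the origin; ZB is horizontal with |ZB| = 45.6 and B on the −x side, so B = (-45.60, 0.000). The tangent condition forces KB to be normal to ZB, so K = B + (0, -5.6) = (-45.60, -5.600). On A1, B sits at bearing 90° from K; a 114° counterclockwise sweep puts R at bearing 204°, so R = K + 5.6·(cos 204°, sin 204°) = (-50.72, -7.878). Tangency of A1 to RJ means the radius KR is perpendicular to RJ, so RJ runs along (−sin 204°, cos 204°); with |RJ| = 37.7, J = (-35.38, -42.32). Then |ZJ| = |J − Z| = 55.16.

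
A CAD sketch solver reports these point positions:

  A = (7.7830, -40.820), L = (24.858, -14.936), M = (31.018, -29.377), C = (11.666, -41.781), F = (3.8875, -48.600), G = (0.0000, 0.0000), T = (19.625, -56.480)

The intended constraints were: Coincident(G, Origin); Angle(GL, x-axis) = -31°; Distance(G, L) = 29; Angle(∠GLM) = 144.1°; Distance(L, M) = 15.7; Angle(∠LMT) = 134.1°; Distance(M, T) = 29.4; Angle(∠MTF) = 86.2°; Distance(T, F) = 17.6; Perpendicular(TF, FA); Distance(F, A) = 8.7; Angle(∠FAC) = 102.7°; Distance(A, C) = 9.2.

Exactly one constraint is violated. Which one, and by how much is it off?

Distance(A, C) = 9.2 — off by 5.20.

G = (0.00, 0.00) ✓; GL at -31.00° ✓; |GL| = 29.00 ✓; ∠GLM = 144.1° ✓; |LM| = 15.70 ✓; ∠LMT = 134.1° ✓; |MT| = 29.40 ✓; ∠MTF = 86.20° ✓; |TF| = 17.60 ✓; ∠(TF, FA) = 90.00° ✓; |FA| = 8.701 ✓; ∠FAC = 102.7° ✓; |AC| = 4.000 ✗.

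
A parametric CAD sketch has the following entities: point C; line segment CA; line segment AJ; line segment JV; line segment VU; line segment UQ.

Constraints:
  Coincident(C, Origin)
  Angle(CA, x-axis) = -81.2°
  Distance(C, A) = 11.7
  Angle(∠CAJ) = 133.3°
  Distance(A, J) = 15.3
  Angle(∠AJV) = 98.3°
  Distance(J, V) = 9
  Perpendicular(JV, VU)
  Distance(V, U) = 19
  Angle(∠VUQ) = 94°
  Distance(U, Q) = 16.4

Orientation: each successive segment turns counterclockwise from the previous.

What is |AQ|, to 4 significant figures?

7.182

C is at the origin; CA runs at -81.2° with length 11.7, so A = (1.790, -11.56). ∠CAJ = 133.3° gives AJ at -34.50° from the x-axis; with |AJ| = 15.3, J = (14.40, -20.23). ∠AJV = 98.3° gives JV at 47.20° from the x-axis; with |JV| = 9.0, V = (20.51, -13.62). The perpendicularity gives VU at right angles to JV, so VU runs at 137.2°; with |VU| = 19.0, U = (6.573, -0.7153). ∠VUQ = 94.0° gives UQ at -136.8° from the x-axis; with |UQ| = 16.4, Q = (-5.382, -11.94). Then |AQ| = |Q − A| = 7.182.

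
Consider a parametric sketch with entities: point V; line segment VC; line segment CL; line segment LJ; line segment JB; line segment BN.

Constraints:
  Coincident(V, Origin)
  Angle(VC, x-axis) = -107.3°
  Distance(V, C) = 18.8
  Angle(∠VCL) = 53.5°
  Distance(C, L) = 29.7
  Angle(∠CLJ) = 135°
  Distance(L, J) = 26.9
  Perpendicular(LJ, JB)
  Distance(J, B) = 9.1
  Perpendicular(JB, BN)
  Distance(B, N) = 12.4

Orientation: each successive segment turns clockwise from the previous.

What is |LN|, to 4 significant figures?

17.12

V is at the origin; VC runs at -107.3° with length 18.8, so C = (-5.591, -17.95). ∠VCL = 53.5° gives CL at 126.2° from the x-axis; with |CL| = 29.7, L = (-23.13, 6.017). ∠CLJ = 135.0° gives LJ at 81.20° from the x-axis; with |LJ| = 26.9, J = (-19.02, 32.60). The perpendicularity gives JB at right angles to LJ, so JB runs at -8.800°; with |JB| = 9.1, B = (-10.02, 31.21). JB is perpendicular to BN, so BN runs at -98.80°; with |BN| = 12.4, N = (-11.92, 18.95). Then |LN| = |N − L| = 17.12.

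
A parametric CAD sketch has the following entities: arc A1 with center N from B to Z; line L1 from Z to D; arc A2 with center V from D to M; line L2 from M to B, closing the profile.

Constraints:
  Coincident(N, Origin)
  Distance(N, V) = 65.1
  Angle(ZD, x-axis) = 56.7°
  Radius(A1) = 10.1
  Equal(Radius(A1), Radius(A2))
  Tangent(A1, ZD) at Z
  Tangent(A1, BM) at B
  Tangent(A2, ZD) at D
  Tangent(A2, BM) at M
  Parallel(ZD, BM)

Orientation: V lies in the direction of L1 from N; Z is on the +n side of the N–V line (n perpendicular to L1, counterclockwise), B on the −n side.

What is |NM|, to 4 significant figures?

65.88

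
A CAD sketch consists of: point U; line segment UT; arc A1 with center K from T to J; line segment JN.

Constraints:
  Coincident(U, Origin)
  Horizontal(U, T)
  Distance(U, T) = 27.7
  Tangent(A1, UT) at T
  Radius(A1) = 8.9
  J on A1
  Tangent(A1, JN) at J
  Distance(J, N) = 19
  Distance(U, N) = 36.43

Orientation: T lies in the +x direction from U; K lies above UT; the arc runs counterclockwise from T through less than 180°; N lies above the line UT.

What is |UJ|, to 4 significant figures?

37.44

U is at the origin; U and T share the same y with |UT| = 27.7 and T on the +x side, so T = (27.70, 0.000). Since A1 is tangent to UT there, KT ⟂ UT, so K = T + (0, 8.9) = (27.70, 8.900). Since KJ ⟂ JN (tangency), |KN| = √(8.9² + 19.0²) = 20.98 regardless of where J sits on A1. So N lies on both circle(U, 36.43) and circle(K, 20.98); the above-UT intersection is N = (21.95, 29.08). J is the foot of the tangent from N: J = (34.42, 14.74).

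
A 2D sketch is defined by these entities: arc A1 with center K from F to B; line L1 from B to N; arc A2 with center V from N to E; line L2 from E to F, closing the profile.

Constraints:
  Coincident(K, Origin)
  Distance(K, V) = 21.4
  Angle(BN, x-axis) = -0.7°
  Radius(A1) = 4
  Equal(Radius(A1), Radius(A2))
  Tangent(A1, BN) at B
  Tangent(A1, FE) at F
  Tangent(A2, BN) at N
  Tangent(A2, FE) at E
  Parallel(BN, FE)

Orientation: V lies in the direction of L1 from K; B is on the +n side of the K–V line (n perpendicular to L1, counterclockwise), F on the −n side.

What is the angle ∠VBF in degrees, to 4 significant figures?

79.41°

The slot axis is L1's direction at -0.7°, so u = (cos -0.7°, sin -0.7°) = (0.9999, -0.01222) and n = (−sin -0.7°, cos -0.7°) = (0.01222, 0.9999). K is at the origin and V lies 21.4 along u from K, so V = 21.4·u = (21.40, -0.2614). Tangency of A1 to both parallel lines with radius 4.0 puts B and F at K ± 4.0·n: B = (0.04887, 4.000), F = (-0.04887, -4.000). Then cos ∠VBF = BV·BF / (|BV||BF|), giving 79.41°.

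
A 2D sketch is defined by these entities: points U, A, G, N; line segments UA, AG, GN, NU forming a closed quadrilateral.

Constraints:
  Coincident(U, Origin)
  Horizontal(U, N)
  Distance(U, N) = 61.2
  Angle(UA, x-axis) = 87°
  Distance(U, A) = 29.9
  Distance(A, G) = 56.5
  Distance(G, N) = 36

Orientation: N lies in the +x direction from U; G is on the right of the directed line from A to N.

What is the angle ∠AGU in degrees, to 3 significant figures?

27.7°

U is at the origin; UN is horizontal with |UN| = 61.2 and N in +x, so N = (61.2, 0). UA runs at 87.0° with |UA| = 29.9, so A = (1.56, 29.9). G is determined by |AG| = 56.5 and |GN| = 36.0 together: it lies at the intersection of circle(A, 56.5) and circle(N, 36.0). With |AN| = 66.7, the foot of the radical line on AN is 47.6 from A and the perpendicular offset is √(56.5² − 47.6²) = 30.5. Taking the right-of-AN solution: G = (30.4, -18.7).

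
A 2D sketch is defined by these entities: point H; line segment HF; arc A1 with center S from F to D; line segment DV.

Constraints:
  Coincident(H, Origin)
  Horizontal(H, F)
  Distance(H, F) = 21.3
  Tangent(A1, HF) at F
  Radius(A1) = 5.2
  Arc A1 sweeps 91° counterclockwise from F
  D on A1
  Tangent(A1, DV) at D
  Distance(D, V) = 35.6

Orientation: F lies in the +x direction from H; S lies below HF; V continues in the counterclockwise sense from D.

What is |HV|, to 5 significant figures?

44.173

On A1, F sits at bearing 90° from S; a 91° counterclockwise sweep puts D at bearing 181°, so D = S + 5.2·(cos 181°, sin 181°) = (16.101, -5.2908). Tangency of A1 to DV means the radius SD is perpendicular to DV, so DV runs along (−sin 181°, cos 181°); with |DV| = 35.6, V = (16.722, -40.885). Then |HV| = |V − H| = 44.173.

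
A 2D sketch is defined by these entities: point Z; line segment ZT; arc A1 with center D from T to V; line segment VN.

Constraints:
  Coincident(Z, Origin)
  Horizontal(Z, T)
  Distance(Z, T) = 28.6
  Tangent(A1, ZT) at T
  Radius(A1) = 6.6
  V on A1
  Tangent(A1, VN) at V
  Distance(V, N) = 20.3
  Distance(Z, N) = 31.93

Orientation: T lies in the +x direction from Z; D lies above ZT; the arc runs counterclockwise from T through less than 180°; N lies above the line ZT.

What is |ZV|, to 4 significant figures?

35.14

Checks: |DV| = 6.600 ✓; ∠(DV, VN) = 90.00° ✓; |VN| = 20.30 ✓; |ZN| = 31.93 ✓.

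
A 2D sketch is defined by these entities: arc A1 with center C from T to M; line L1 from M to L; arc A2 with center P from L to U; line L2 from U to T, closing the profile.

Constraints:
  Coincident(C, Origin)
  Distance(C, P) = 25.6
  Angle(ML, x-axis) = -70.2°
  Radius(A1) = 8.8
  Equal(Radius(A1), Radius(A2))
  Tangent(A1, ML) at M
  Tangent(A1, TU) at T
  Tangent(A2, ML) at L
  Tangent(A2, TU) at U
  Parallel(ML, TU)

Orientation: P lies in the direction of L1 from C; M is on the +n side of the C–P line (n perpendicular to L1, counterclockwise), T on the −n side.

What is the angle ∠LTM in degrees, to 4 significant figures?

55.49°

The slot axis is L1's direction at -70.2°, so u = (cos -70.2°, sin -70.2°) = (0.3387, -0.9409) and n = (−sin -70.2°, cos -70.2°) = (0.9409, 0.3387). C is at the origin and P lies 25.6 along u from C, so P = 25.6·u = (8.672, -24.09). Tangency of A1 to both parallel lines with radius 8.8 puts M and T at C ± 8.8·n: M = (8.280, 2.981), T = (-8.280, -2.981). Equal radii place L and U the same way about P: L = P + 8.8·n = (16.95, -21.11), U = P − 8.8·n = (0.3919, -27.07). Then cos ∠LTM = TL·TM / (|TL||TM|), giving 55.49°.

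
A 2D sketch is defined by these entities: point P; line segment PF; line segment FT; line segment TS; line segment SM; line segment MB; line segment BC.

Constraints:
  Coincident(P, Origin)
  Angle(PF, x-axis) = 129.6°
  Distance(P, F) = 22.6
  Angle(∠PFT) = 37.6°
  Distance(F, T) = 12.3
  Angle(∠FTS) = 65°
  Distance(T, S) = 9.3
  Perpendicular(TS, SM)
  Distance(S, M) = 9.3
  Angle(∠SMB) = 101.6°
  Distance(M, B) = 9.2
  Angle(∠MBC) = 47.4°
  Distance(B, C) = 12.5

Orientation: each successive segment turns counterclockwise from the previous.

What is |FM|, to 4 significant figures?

4.499

∠FTS = 65.0° gives TS at 27.00° from the x-axis; with |TS| = 9.3, S = (-5.690, 9.343). TS ⟂ SM, so SM runs at 117.0°; with |SM| = 9.3, M = (-9.912, 17.63). Then |FM| = |M − F| = 4.499.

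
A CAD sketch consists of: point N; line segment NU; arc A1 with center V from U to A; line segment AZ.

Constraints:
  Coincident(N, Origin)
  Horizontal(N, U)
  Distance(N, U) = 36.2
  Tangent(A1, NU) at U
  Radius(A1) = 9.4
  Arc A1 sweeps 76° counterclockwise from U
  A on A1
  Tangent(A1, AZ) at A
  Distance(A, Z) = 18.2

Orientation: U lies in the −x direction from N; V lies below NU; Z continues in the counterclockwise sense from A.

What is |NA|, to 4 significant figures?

45.88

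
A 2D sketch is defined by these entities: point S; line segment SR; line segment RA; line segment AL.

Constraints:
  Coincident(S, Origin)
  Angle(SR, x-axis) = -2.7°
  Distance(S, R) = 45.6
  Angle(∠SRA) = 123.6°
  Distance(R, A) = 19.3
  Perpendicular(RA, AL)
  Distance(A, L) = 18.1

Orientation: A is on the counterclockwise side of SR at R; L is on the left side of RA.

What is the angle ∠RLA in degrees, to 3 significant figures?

46.8°

S is at the origin; SR runs at -2.7° with length 45.6, so R = 45.6·(cos -2.7°, sin -2.7°) = (45.5, -2.15). ∠SRA = 123.6°, so RA runs at -2.7° + (180° − 123.6°) = 53.7° from the x-axis; with |RA| = 19.3, A = R + 19.3·(cos 53.7°, sin 53.7°) = (57.0, 13.4). The perpendicularity gives AL at right angles to RA; with |AL| = 18.1 on the left of RA, L = A + 18.1·(-0.806, 0.592) = (42.4, 24.1). Then cos ∠RLA = LR·LA / (|LR||LA|), giving 46.8°.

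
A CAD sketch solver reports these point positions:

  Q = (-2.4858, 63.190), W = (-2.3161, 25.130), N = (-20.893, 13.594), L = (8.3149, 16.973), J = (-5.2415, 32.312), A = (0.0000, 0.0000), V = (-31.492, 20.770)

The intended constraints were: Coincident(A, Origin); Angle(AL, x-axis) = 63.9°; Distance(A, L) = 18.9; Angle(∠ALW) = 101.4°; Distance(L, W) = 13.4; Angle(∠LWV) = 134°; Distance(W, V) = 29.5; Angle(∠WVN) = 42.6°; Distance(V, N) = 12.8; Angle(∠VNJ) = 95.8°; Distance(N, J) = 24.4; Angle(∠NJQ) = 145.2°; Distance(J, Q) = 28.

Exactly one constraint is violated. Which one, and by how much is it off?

Distance(J, Q) = 28 — off by 3.00.

A = (0.00, 0.00) ✓; AL at 63.90° ✓; |AL| = 18.90 ✓; ∠ALW = 101.4° ✓; |LW| = 13.40 ✓; ∠LWV = 134.0° ✓; |WV| = 29.50 ✓; ∠WVN = 42.60° ✓; |VN| = 12.80 ✓; ∠VNJ = 95.80° ✓; |NJ| = 24.40 ✓; ∠NJQ = 145.2° ✓; |JQ| = 31.00 ✗.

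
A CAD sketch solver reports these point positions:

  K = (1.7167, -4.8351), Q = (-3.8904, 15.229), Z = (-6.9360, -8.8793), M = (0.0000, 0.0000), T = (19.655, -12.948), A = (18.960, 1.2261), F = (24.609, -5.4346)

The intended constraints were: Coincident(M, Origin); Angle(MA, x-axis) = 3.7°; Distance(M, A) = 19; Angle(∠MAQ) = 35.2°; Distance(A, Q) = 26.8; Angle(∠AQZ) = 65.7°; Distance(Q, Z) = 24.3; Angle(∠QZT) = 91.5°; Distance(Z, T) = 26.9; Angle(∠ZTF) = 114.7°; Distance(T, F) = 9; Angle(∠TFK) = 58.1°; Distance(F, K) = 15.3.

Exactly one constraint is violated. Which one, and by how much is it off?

Distance(F, K) = 15.3 — off by 7.60.

M = (0.00, 0.00) ✓; MA at 3.700° ✓; |MA| = 19.00 ✓; ∠MAQ = 35.20° ✓; |AQ| = 26.80 ✓; ∠AQZ = 65.70° ✓; |QZ| = 24.30 ✓; ∠QZT = 91.50° ✓; |ZT| = 26.90 ✓; ∠ZTF = 114.7° ✓; |TF| = 9.000 ✓; ∠TFK = 58.10° ✓; |FK| = 22.90 ✗.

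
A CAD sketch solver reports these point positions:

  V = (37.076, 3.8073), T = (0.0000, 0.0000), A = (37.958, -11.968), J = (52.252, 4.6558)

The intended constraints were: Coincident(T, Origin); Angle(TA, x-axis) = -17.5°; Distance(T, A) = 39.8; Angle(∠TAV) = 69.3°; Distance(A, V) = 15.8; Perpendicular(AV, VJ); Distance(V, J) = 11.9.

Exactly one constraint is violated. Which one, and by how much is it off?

Distance(V, J) = 11.9 — off by 3.30.

T = (0.00, 0.00) ✓; TA at -17.50° ✓; |TA| = 39.80 ✓; ∠TAV = 69.30° ✓; |AV| = 15.80 ✓; ∠(AV, VJ) = 90.00° ✓; |VJ| = 15.20 ✗.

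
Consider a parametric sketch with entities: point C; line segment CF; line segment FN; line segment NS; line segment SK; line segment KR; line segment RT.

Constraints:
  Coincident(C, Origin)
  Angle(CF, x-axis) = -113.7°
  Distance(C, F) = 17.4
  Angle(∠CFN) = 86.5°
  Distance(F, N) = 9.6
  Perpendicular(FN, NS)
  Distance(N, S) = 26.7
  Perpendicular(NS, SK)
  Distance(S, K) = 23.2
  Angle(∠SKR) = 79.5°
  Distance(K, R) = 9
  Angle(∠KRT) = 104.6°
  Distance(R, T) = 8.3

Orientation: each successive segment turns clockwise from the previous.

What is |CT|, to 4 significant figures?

4.745

∠SKR = 79.5° gives KR at -127.7° from the x-axis; with |KR| = 9.0, R = (11.80, -5.523). ∠KRT = 104.6° gives RT at 156.9° from the x-axis; with |RT| = 8.3, T = (4.168, -2.266). Then |CT| = |T − C| = 4.745.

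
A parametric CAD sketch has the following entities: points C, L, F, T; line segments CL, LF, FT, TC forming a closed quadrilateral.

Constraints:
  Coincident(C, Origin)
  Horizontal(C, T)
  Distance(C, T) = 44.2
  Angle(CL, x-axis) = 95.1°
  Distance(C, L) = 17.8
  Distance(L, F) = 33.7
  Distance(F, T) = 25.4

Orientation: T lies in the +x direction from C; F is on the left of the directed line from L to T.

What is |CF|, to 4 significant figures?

38.79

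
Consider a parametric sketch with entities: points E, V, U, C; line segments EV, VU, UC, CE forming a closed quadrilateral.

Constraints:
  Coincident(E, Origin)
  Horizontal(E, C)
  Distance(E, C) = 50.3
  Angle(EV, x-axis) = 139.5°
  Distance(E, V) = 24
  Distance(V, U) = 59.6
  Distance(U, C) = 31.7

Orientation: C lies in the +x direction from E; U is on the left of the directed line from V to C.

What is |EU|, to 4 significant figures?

49.60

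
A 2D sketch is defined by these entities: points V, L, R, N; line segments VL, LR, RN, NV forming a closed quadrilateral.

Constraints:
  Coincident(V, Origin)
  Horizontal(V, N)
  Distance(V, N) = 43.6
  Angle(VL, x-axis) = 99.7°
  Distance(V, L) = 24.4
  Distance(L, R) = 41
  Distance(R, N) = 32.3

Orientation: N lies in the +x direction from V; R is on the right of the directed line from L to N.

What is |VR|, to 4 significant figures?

18.89

Checks: |LR| = 41.00 ✓; |RN| = 32.30 ✓.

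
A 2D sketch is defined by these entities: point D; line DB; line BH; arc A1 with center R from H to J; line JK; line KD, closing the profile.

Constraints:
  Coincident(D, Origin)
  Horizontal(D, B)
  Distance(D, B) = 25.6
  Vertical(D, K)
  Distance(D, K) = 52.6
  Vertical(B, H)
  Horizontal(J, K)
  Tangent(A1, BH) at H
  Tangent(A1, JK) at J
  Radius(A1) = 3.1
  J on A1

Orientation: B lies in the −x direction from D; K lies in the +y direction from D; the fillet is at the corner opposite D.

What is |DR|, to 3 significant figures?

54.4

D is at the origin; DB is horizontal with |DB| = 25.6 and B on the −x side, so B = (-25.6, 0.00). D and K share the same x with |DK| = 52.6 and K on the +y side, so K = (0.00, 52.6). The virtual corner opposite D is at (-25.6, 52.6). A1 meets BH tangentially, so RH is at right angles to BH and since A1 is tangent to JK there, RJ ⟂ JK, with radius 3.1, so the center R sits 3.1 in from both sides at R = (-22.5, 49.5). Then |DR| = |R − D| = 54.4.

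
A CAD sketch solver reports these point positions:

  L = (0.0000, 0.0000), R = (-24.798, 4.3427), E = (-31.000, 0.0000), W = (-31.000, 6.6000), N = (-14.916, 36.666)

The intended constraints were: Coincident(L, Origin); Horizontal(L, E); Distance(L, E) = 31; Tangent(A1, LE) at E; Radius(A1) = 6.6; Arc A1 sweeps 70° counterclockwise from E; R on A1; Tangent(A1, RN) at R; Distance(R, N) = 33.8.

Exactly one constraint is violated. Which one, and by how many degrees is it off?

Tangent(A1, RN) at R — off by 3.00°.

L = (0.00, 0.00) ✓; L.y = 0.00, E.y = 0.00 ✓; |LE| = 31.00 ✓; ∠(WE, EL) = 90.00° ✓; |WE| = 6.600 ✓; bearing(W→R) − bearing(W→E) = 70.00° ✓; |WR| = 6.600 ✓; ∠(WR, RN) = 87.00° ✗; |RN| = 33.80 ✓.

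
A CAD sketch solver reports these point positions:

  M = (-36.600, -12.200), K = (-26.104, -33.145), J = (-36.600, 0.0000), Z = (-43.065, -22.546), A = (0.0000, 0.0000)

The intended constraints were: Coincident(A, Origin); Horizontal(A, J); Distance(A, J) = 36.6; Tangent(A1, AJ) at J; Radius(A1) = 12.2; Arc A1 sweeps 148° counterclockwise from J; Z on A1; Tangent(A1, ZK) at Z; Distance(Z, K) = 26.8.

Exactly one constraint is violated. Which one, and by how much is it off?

Distance(Z, K) = 26.8 — off by 6.80.

A = (0.00, 0.00) ✓; A.y = 0.00, J.y = 0.00 ✓; |AJ| = 36.60 ✓; ∠(MJ, JA) = 90.00° ✓; |MJ| = 12.20 ✓; bearing(M→Z) − bearing(M→J) = 148.0° ✓; |MZ| = 12.20 ✓; ∠(MZ, ZK) = 90.00° ✓; |ZK| = 20.00 ✗.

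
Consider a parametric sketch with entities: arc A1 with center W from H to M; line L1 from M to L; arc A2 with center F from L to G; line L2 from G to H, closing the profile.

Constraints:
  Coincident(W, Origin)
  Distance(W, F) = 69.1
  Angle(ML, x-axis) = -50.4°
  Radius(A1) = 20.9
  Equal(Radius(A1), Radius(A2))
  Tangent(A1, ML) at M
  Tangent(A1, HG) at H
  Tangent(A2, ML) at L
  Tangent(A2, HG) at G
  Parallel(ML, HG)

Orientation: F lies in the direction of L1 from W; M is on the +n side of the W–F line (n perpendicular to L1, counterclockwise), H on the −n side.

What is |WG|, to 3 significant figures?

72.2

The slot axis is L1's direction at -50.4°, so u = (cos -50.4°, sin -50.4°) = (0.637, -0.771) and n = (−sin -50.4°, cos -50.4°) = (0.771, 0.637). W is at the origin and F lies 69.1 along u from W, so F = 69.1·u = (44.0, -53.2). Tangency of A1 to both parallel lines with radius 20.9 puts M and H at W ± 20.9·n: M = (16.1, 13.3), H = (-16.1, -13.3). Equal radii place L and G the same way about F: L = F + 20.9·n = (60.1, -39.9), G = F − 20.9·n = (27.9, -66.6). Then |WG| = |G − W| = 72.2.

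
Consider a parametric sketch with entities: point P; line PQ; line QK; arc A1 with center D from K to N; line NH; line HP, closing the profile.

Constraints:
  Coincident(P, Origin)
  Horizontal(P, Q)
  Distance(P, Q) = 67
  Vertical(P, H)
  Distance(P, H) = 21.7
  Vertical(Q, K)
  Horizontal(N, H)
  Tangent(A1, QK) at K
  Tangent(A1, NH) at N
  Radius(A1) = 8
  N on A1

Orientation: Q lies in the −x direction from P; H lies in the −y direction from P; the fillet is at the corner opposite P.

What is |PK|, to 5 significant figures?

68.386

The virtual corner opposite P is at (-67.000, -21.700). A1 meets QK tangentially, so DK is at right angles to QK and since A1 is tangent to NH there, DN ⟂ NH, with radius 8.0, so the center D sits 8.0 in from both sides at D = (-59.000, -13.700). That places the tangent points at K = (-67.000, -13.700) on QK and N = (-59.000, -21.700) on NH. Then |PK| = |K − P| = 68.386.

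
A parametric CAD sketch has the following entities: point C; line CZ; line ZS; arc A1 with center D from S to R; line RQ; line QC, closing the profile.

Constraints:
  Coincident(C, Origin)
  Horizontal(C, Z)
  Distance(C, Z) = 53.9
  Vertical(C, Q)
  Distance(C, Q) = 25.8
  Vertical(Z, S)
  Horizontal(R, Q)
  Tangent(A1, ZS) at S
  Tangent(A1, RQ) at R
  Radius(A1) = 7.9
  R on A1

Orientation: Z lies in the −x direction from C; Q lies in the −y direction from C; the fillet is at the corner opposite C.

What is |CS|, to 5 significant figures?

56.795

The virtual corner opposite C is at (-53.900, -25.800). A1 meets ZS tangentially, so DS is at right angles to ZS and since A1 is tangent to RQ there, DR ⟂ RQ, with radius 7.9, so the center D sits 7.9 in from both sides at D = (-46.000, -17.900). That places the tangent points at S = (-53.900, -17.900) on ZS and R = (-46.000, -25.800) on RQ. Then |CS| = |S − C| = 56.795.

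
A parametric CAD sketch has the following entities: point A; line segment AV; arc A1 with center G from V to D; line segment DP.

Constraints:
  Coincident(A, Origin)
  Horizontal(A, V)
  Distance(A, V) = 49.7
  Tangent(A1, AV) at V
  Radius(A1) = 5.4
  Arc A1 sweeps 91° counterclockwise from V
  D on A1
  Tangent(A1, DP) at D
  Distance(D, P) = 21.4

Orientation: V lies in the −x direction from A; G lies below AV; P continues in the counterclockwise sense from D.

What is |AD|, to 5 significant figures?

55.372

A is at the origin; AV is horizontal with |AV| = 49.7 and V on the −x side, so V = (-49.700, 0.0000). Since A1 is tangent to AV there, GV ⟂ AV, so G = V + (0, -5.4) = (-49.700, -5.4000). On A1, V sits at bearing 90° from G; a 91° counterclockwise sweep puts D at bearing 181°, so D = G + 5.4·(cos 181°, sin 181°) = (-55.099, -5.4942). Then |AD| = |D − A| = 55.372.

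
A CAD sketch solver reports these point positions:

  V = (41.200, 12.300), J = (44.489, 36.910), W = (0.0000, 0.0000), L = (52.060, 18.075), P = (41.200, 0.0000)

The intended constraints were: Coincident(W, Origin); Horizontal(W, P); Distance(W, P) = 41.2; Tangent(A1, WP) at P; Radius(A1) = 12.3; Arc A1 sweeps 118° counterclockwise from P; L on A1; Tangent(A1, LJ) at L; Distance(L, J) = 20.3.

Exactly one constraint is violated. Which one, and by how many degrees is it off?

Tangent(A1, LJ) at L — off by 6.10°.

W = (0.00, 0.00) ✓; W.y = 0.00, P.y = 0.00 ✓; |WP| = 41.20 ✓; ∠(VP, PW) = 90.00° ✓; |VP| = 12.30 ✓; bearing(V→L) − bearing(V→P) = 118.0° ✓; |VL| = 12.30 ✓; ∠(VL, LJ) = 96.10° ✗; |LJ| = 20.30 ✓.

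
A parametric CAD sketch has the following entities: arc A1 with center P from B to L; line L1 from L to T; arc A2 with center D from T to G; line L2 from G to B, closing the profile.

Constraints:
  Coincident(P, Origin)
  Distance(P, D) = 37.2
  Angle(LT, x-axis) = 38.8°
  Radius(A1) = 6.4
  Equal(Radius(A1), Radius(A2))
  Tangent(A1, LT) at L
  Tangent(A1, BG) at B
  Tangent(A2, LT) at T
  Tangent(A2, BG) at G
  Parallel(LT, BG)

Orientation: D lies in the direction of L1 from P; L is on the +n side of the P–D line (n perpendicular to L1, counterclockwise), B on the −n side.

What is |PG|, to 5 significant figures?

37.747

Tangency of A1 to both parallel lines with radius 6.4 puts L and B at P ± 6.4·n: L = (-4.0103, 4.9878), B = (4.0103, -4.9878). Equal radii place T and G the same way about D: T = D + 6.4·n = (24.981, 28.297), G = D − 6.4·n = (33.002, 18.322). Then |PG| = |G − P| = 37.747.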